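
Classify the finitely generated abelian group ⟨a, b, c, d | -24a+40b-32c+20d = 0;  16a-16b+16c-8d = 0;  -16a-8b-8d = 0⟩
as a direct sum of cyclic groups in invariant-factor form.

Answer: M ≅ ℤ^1 ⊕ ℤ/4 ⊕ ℤ/8 ⊕ ℤ/16

Derivation:
rank_ℚ(R)=3; free=4−3=1
SNF(R) diag = [4, 8, 16] → torsion [4, 8, 16]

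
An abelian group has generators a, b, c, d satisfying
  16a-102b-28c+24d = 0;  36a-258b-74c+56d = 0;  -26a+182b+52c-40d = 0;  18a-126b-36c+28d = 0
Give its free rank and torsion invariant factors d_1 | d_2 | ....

rank_ℚ(R)=4; free=4−4=0
SNF(R) diag = [2, 2, 2, 4] → torsion [2, 2, 2, 4]

Answer: M ≅ ℤ/2 ⊕ ℤ/2 ⊕ ℤ/2 ⊕ ℤ/4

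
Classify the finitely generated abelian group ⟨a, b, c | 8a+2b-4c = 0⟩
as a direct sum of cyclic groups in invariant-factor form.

rank_ℚ(R)=1; free=3−1=2
SNF(R) diag = [2] → torsion [2]

Answer: M ≅ ℤ^2 ⊕ ℤ/2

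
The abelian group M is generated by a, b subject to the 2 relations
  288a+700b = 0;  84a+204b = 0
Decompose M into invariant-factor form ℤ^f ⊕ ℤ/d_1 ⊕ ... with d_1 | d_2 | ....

rank_ℚ(R)=2; free=2−2=0
SNF(R) diag = [4, 12] → torsion [4, 12]

Answer: M ≅ ℤ/4 ⊕ ℤ/12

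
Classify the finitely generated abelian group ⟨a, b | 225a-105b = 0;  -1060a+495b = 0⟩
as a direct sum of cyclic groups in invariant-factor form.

rank_ℚ(R)=2; free=2−2=0
SNF(R) diag = [5, 15] → torsion [5, 15]

Answer: M ≅ ℤ/5 ⊕ ℤ/15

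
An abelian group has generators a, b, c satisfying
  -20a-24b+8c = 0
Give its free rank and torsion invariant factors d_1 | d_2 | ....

rank_ℚ(R)=1; free=3−1=2
SNF(R) diag = [4] → torsion [4]

Answer: M ≅ ℤ^2 ⊕ ℤ/4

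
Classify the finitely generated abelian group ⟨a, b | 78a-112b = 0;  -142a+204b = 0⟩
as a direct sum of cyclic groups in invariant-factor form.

rank_ℚ(R)=2; free=2−2=0
SNF(R) diag = [2, 4] → torsion [2, 4]

Answer: M ≅ ℤ/2 ⊕ ℤ/4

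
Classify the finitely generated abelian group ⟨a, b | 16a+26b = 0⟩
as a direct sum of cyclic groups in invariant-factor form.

Answer: M ≅ ℤ^1 ⊕ ℤ/2

Derivation:
rank_ℚ(R)=1; free=2−1=1
SNF(R) diag = [2] → torsion [2]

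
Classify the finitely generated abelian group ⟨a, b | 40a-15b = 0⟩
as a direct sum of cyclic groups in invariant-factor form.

rank_ℚ(R)=1; free=2−1=1
SNF(R) diag = [5] → torsion [5]

Answer: M ≅ ℤ^1 ⊕ ℤ/5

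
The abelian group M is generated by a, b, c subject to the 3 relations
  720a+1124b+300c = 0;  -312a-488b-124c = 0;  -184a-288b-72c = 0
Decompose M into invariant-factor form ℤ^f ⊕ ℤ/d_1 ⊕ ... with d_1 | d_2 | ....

rank_ℚ(R)=3; free=3−3=0
SNF(R) diag = [4, 4, 8] → torsion [4, 4, 8]

Answer: M ≅ ℤ/4 ⊕ ℤ/4 ⊕ ℤ/8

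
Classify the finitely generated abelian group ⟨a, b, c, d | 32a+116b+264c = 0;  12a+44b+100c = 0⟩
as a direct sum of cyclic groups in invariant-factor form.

rank_ℚ(R)=2; free=4−2=2
SNF(R) diag = [4, 4] → torsion [4, 4]

Answer: M ≅ ℤ^2 ⊕ ℤ/4 ⊕ ℤ/4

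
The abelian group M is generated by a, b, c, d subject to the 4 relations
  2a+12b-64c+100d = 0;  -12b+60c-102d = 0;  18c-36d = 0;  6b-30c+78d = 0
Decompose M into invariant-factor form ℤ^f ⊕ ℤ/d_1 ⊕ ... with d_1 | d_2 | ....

Answer: M ≅ ℤ/2 ⊕ ℤ/6 ⊕ ℤ/18 ⊕ ℤ/54

Derivation:
rank_ℚ(R)=4; free=4−4=0
SNF(R) diag = [2, 6, 18, 54] → torsion [2, 6, 18, 54]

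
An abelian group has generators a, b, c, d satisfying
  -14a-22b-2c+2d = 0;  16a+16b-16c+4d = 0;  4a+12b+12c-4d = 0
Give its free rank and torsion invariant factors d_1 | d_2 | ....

rank_ℚ(R)=3; free=4−3=1
SNF(R) diag = [2, 4, 8] → torsion [2, 4, 8]

Answer: M ≅ ℤ^1 ⊕ ℤ/2 ⊕ ℤ/4 ⊕ ℤ/8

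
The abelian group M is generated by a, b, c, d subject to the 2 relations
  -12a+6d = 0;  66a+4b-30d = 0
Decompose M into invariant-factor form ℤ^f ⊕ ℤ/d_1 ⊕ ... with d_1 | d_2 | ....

Answer: M ≅ ℤ^2 ⊕ ℤ/2 ⊕ ℤ/6

Derivation:
rank_ℚ(R)=2; free=4−2=2
SNF(R) diag = [2, 6] → torsion [2, 6]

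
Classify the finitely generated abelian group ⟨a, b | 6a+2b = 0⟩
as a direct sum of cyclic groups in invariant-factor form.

rank_ℚ(R)=1; free=2−1=1
SNF(R) diag = [2] → torsion [2]

Answer: M ≅ ℤ^1 ⊕ ℤ/2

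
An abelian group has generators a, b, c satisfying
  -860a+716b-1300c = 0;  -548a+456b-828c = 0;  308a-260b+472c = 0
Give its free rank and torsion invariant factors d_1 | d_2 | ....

rank_ℚ(R)=3; free=3−3=0
SNF(R) diag = [4, 4, 12] → torsion [4, 4, 12]

Answer: M ≅ ℤ/4 ⊕ ℤ/4 ⊕ ℤ/12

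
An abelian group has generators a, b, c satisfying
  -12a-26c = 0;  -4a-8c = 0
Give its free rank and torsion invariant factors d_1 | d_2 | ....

Answer: M ≅ ℤ^1 ⊕ ℤ/2 ⊕ ℤ/4

Derivation:
rank_ℚ(R)=2; free=3−2=1
SNF(R) diag = [2, 4] → torsion [2, 4]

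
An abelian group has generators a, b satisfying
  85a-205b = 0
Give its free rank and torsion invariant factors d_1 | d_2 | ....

rank_ℚ(R)=1; free=2−1=1
SNF(R) diag = [5] → torsion [5]

Answer: M ≅ ℤ^1 ⊕ ℤ/5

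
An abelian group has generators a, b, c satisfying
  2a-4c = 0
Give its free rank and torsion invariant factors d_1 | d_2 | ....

rank_ℚ(R)=1; free=3−1=2
SNF(R) diag = [2] → torsion [2]

Answer: M ≅ ℤ^2 ⊕ ℤ/2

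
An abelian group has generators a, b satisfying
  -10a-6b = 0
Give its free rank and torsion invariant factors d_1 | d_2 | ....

rank_ℚ(R)=1; free=2−1=1
SNF(R) diag = [2] → torsion [2]

Answer: M ≅ ℤ^1 ⊕ ℤ/2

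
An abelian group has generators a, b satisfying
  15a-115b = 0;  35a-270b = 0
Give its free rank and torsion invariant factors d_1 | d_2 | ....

Answer: M ≅ ℤ/5 ⊕ ℤ/5

Derivation:
rank_ℚ(R)=2; free=2−2=0
SNF(R) diag = [5, 5] → torsion [5, 5]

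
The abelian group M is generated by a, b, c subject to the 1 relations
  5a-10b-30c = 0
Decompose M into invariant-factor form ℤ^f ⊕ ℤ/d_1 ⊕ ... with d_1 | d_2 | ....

rank_ℚ(R)=1; free=3−1=2
SNF(R) diag = [5] → torsion [5]

Answer: M ≅ ℤ^2 ⊕ ℤ/5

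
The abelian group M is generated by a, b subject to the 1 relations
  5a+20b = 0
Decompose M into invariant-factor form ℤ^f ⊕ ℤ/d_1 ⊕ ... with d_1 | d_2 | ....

rank_ℚ(R)=1; free=2−1=1
SNF(R) diag = [5] → torsion [5]

Answer: M ≅ ℤ^1 ⊕ ℤ/5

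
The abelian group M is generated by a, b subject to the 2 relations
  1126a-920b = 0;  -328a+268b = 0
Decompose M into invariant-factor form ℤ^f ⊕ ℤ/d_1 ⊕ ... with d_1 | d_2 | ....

Answer: M ≅ ℤ/2 ⊕ ℤ/4

Derivation:
rank_ℚ(R)=2; free=2−2=0
SNF(R) diag = [2, 4] → torsion [2, 4]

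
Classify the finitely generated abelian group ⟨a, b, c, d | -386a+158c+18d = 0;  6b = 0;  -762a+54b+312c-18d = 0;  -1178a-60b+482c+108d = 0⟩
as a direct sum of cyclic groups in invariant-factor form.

Answer: M ≅ ℤ/2 ⊕ ℤ/6 ⊕ ℤ/18 ⊕ ℤ/54

Derivation:
rank_ℚ(R)=4; free=4−4=0
SNF(R) diag = [2, 6, 18, 54] → torsion [2, 6, 18, 54]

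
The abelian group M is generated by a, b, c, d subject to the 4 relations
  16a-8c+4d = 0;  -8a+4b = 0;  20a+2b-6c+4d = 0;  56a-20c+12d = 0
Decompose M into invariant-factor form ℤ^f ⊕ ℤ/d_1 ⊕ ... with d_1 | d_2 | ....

Answer: M ≅ ℤ/2 ⊕ ℤ/4 ⊕ ℤ/4 ⊕ ℤ/8

Derivation:
rank_ℚ(R)=4; free=4−4=0
SNF(R) diag = [2, 4, 4, 8] → torsion [2, 4, 4, 8]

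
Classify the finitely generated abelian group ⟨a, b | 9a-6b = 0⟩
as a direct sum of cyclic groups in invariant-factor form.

rank_ℚ(R)=1; free=2−1=1
SNF(R) diag = [3] → torsion [3]

Answer: M ≅ ℤ^1 ⊕ ℤ/3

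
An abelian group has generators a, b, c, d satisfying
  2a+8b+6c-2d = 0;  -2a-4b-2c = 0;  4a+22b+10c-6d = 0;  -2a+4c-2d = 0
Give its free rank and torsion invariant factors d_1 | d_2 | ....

Answer: M ≅ ℤ/2 ⊕ ℤ/2 ⊕ ℤ/2 ⊕ ℤ/2

Derivation:
rank_ℚ(R)=4; free=4−4=0
SNF(R) diag = [2, 2, 2, 2] → torsion [2, 2, 2, 2]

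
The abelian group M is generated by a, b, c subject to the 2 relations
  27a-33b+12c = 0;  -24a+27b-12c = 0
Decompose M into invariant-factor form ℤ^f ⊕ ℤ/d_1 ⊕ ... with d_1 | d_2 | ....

Answer: M ≅ ℤ^1 ⊕ ℤ/3 ⊕ ℤ/3

Derivation:
rank_ℚ(R)=2; free=3−2=1
SNF(R) diag = [3, 3] → torsion [3, 3]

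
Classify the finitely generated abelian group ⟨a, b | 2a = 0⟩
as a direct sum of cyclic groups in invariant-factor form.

Answer: M ≅ ℤ^1 ⊕ ℤ/2

Derivation:
rank_ℚ(R)=1; free=2−1=1
SNF(R) diag = [2] → torsion [2]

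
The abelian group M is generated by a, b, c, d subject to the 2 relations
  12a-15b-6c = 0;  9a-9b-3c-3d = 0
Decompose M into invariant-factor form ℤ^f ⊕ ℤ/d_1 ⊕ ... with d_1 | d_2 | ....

Answer: M ≅ ℤ^2 ⊕ ℤ/3 ⊕ ℤ/3

Derivation:
rank_ℚ(R)=2; free=4−2=2
SNF(R) diag = [3, 3] → torsion [3, 3]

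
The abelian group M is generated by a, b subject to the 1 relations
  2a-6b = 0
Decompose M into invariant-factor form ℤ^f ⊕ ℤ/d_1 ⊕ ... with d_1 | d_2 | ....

rank_ℚ(R)=1; free=2−1=1
SNF(R) diag = [2] → torsion [2]

Answer: M ≅ ℤ^1 ⊕ ℤ/2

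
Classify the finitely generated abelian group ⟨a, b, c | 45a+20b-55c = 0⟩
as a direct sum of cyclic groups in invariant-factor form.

rank_ℚ(R)=1; free=3−1=2
SNF(R) diag = [5] → torsion [5]

Answer: M ≅ ℤ^2 ⊕ ℤ/5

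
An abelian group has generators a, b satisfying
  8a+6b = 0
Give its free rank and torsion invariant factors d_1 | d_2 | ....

rank_ℚ(R)=1; free=2−1=1
SNF(R) diag = [2] → torsion [2]

Answer: M ≅ ℤ^1 ⊕ ℤ/2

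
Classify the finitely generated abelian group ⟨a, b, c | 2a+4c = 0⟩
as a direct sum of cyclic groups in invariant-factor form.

rank_ℚ(R)=1; free=3−1=2
SNF(R) diag = [2] → torsion [2]

Answer: M ≅ ℤ^2 ⊕ ℤ/2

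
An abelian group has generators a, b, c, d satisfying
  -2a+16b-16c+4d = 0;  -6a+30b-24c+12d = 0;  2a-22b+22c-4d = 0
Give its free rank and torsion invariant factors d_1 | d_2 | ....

Answer: M ≅ ℤ^1 ⊕ ℤ/2 ⊕ ℤ/6 ⊕ ℤ/6

Derivation:
rank_ℚ(R)=3; free=4−3=1
SNF(R) diag = [2, 6, 6] → torsion [2, 6, 6]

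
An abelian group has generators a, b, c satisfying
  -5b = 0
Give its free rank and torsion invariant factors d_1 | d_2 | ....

Answer: M ≅ ℤ^2 ⊕ ℤ/5

Derivation:
rank_ℚ(R)=1; free=3−1=2
SNF(R) diag = [5] → torsion [5]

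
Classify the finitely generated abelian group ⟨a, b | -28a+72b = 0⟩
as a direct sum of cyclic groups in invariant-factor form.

Answer: M ≅ ℤ^1 ⊕ ℤ/4

Derivation:
rank_ℚ(R)=1; free=2−1=1
SNF(R) diag = [4] → torsion [4]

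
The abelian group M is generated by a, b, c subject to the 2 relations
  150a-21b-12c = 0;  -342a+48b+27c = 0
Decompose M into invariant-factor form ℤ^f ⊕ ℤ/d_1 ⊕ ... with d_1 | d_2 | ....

rank_ℚ(R)=2; free=3−2=1
SNF(R) diag = [3, 3] → torsion [3, 3]

Answer: M ≅ ℤ^1 ⊕ ℤ/3 ⊕ ℤ/3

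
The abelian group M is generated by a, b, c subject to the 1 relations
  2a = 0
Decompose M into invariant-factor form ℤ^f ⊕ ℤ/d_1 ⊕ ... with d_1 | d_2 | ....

Answer: M ≅ ℤ^2 ⊕ ℤ/2

Derivation:
rank_ℚ(R)=1; free=3−1=2
SNF(R) diag = [2] → torsion [2]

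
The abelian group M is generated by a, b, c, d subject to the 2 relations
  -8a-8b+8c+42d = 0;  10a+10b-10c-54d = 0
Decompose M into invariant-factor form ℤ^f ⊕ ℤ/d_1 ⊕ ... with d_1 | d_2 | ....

Answer: M ≅ ℤ^2 ⊕ ℤ/2 ⊕ ℤ/6

Derivation:
rank_ℚ(R)=2; free=4−2=2
SNF(R) diag = [2, 6] → torsion [2, 6]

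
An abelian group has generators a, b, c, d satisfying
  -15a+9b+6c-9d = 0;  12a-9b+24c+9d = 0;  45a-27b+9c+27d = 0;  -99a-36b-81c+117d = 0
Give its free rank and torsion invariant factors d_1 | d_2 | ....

Answer: M ≅ ℤ/3 ⊕ ℤ/9 ⊕ ℤ/27 ⊕ ℤ/81

Derivation:
rank_ℚ(R)=4; free=4−4=0
SNF(R) diag = [3, 9, 27, 81] → torsion [3, 9, 27, 81]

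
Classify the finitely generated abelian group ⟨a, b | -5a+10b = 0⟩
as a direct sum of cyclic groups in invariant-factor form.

rank_ℚ(R)=1; free=2−1=1
SNF(R) diag = [5] → torsion [5]

Answer: M ≅ ℤ^1 ⊕ ℤ/5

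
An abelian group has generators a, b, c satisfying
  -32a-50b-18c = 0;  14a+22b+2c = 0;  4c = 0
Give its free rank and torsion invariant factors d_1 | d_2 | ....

Answer: M ≅ ℤ/2 ⊕ ℤ/2 ⊕ ℤ/4

Derivation:
rank_ℚ(R)=3; free=3−3=0
SNF(R) diag = [2, 2, 4] → torsion [2, 2, 4]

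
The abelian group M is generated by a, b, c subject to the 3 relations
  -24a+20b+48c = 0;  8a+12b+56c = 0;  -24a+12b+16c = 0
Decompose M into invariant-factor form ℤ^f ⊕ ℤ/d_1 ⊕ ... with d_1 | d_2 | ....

Answer: M ≅ ℤ/4 ⊕ ℤ/8 ⊕ ℤ/16

Derivation:
rank_ℚ(R)=3; free=3−3=0
SNF(R) diag = [4, 8, 16] → torsion [4, 8, 16]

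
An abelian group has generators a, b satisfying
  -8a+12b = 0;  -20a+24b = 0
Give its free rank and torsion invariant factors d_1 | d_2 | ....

Answer: M ≅ ℤ/4 ⊕ ℤ/12

Derivation:
rank_ℚ(R)=2; free=2−2=0
SNF(R) diag = [4, 12] → torsion [4, 12]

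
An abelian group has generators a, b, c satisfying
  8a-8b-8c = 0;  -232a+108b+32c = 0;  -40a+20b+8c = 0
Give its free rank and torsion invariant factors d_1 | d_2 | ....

rank_ℚ(R)=3; free=3−3=0
SNF(R) diag = [4, 8, 8] → torsion [4, 8, 8]

Answer: M ≅ ℤ/4 ⊕ ℤ/8 ⊕ ℤ/8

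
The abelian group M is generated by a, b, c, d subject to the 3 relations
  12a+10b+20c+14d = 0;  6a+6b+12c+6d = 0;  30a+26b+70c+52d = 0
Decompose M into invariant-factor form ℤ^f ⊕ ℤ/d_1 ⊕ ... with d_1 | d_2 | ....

Answer: M ≅ ℤ^1 ⊕ ℤ/2 ⊕ ℤ/6 ⊕ ℤ/18

Derivation:
rank_ℚ(R)=3; free=4−3=1
SNF(R) diag = [2, 6, 18] → torsion [2, 6, 18]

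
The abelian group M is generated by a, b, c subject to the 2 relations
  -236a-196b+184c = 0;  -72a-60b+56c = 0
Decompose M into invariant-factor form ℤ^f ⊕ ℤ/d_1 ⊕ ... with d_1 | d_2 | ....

Answer: M ≅ ℤ^1 ⊕ ℤ/4 ⊕ ℤ/4

Derivation:
rank_ℚ(R)=2; free=3−2=1
SNF(R) diag = [4, 4] → torsion [4, 4]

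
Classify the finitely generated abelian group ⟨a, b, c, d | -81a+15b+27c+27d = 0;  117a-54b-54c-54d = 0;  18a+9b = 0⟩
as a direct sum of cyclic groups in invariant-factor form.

rank_ℚ(R)=3; free=4−3=1
SNF(R) diag = [3, 9, 27] → torsion [3, 9, 27]

Answer: M ≅ ℤ^1 ⊕ ℤ/3 ⊕ ℤ/9 ⊕ ℤ/27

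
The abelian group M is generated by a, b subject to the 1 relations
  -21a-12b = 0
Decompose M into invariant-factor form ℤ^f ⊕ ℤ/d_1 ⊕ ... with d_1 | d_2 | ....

rank_ℚ(R)=1; free=2−1=1
SNF(R) diag = [3] → torsion [3]

Answer: M ≅ ℤ^1 ⊕ ℤ/3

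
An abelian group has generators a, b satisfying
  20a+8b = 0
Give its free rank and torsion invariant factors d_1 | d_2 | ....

Answer: M ≅ ℤ^1 ⊕ ℤ/4

Derivation:
rank_ℚ(R)=1; free=2−1=1
SNF(R) diag = [4] → torsion [4]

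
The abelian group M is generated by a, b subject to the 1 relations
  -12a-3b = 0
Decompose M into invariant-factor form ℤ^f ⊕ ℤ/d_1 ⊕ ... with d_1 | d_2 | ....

Answer: M ≅ ℤ^1 ⊕ ℤ/3

Derivation:
rank_ℚ(R)=1; free=2−1=1
SNF(R) diag = [3] → torsion [3]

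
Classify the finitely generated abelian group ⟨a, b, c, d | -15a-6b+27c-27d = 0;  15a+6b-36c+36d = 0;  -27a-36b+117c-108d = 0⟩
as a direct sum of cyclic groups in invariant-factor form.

Answer: M ≅ ℤ^1 ⊕ ℤ/3 ⊕ ℤ/9 ⊕ ℤ/9

Derivation:
rank_ℚ(R)=3; free=4−3=1
SNF(R) diag = [3, 9, 9] → torsion [3, 9, 9]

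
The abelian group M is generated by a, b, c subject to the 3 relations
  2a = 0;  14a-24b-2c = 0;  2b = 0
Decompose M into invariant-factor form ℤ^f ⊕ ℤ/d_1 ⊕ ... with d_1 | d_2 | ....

rank_ℚ(R)=3; free=3−3=0
SNF(R) diag = [2, 2, 2] → torsion [2, 2, 2]

Answer: M ≅ ℤ/2 ⊕ ℤ/2 ⊕ ℤ/2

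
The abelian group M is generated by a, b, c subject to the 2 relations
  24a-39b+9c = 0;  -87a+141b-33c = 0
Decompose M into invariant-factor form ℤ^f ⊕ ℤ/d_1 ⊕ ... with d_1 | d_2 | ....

rank_ℚ(R)=2; free=3−2=1
SNF(R) diag = [3, 3] → torsion [3, 3]

Answer: M ≅ ℤ^1 ⊕ ℤ/3 ⊕ ℤ/3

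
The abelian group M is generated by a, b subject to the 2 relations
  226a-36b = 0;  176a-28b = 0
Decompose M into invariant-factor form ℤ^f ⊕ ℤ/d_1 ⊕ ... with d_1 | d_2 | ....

rank_ℚ(R)=2; free=2−2=0
SNF(R) diag = [2, 4] → torsion [2, 4]

Answer: M ≅ ℤ/2 ⊕ ℤ/4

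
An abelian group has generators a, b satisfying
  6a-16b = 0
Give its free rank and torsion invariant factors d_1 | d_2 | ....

Answer: M ≅ ℤ^1 ⊕ ℤ/2

Derivation:
rank_ℚ(R)=1; free=2−1=1
SNF(R) diag = [2] → torsion [2]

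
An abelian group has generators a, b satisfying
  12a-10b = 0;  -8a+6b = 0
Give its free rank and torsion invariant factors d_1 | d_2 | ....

Answer: M ≅ ℤ/2 ⊕ ℤ/4

Derivation:
rank_ℚ(R)=2; free=2−2=0
SNF(R) diag = [2, 4] → torsion [2, 4]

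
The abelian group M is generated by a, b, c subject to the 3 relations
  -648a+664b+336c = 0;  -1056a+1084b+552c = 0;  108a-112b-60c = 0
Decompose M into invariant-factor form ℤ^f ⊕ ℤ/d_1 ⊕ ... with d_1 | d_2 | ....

Answer: M ≅ ℤ/4 ⊕ ℤ/12 ⊕ ℤ/24

Derivation:
rank_ℚ(R)=3; free=3−3=0
SNF(R) diag = [4, 12, 24] → torsion [4, 12, 24]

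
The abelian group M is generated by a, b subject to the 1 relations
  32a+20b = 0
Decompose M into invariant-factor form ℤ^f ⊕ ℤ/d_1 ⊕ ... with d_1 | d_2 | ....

Answer: M ≅ ℤ^1 ⊕ ℤ/4

Derivation:
rank_ℚ(R)=1; free=2−1=1
SNF(R) diag = [4] → torsion [4]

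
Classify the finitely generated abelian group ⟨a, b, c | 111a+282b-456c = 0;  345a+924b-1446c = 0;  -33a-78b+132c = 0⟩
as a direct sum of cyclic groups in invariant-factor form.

Answer: M ≅ ℤ/3 ⊕ ℤ/6 ⊕ ℤ/12

Derivation:
rank_ℚ(R)=3; free=3−3=0
SNF(R) diag = [3, 6, 12] → torsion [3, 6, 12]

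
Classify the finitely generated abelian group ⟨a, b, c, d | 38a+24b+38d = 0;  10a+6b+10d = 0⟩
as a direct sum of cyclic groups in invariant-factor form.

rank_ℚ(R)=2; free=4−2=2
SNF(R) diag = [2, 6] → torsion [2, 6]

Answer: M ≅ ℤ^2 ⊕ ℤ/2 ⊕ ℤ/6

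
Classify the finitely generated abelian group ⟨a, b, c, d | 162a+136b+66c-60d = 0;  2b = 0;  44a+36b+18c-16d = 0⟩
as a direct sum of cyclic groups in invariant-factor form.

rank_ℚ(R)=3; free=4−3=1
SNF(R) diag = [2, 2, 6] → torsion [2, 2, 6]

Answer: M ≅ ℤ^1 ⊕ ℤ/2 ⊕ ℤ/2 ⊕ ℤ/6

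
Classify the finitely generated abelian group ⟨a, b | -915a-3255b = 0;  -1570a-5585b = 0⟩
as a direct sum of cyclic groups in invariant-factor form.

rank_ℚ(R)=2; free=2−2=0
SNF(R) diag = [5, 15] → torsion [5, 15]

Answer: M ≅ ℤ/5 ⊕ ℤ/15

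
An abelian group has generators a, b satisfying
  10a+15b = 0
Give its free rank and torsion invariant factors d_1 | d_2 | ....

rank_ℚ(R)=1; free=2−1=1
SNF(R) diag = [5] → torsion [5]

Answer: M ≅ ℤ^1 ⊕ ℤ/5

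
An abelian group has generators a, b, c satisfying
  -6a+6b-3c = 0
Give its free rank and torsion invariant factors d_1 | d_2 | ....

rank_ℚ(R)=1; free=3−1=2
SNF(R) diag = [3] → torsion [3]

Answer: M ≅ ℤ^2 ⊕ ℤ/3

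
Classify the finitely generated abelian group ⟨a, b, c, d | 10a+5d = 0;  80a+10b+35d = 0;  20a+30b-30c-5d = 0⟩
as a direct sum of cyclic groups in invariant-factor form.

rank_ℚ(R)=3; free=4−3=1
SNF(R) diag = [5, 10, 30] → torsion [5, 10, 30]

Answer: M ≅ ℤ^1 ⊕ ℤ/5 ⊕ ℤ/10 ⊕ ℤ/30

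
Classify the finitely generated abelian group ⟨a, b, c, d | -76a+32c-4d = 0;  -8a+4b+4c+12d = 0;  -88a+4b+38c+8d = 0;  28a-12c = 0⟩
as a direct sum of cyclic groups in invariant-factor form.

rank_ℚ(R)=4; free=4−4=0
SNF(R) diag = [2, 4, 4, 4] → torsion [2, 4, 4, 4]

Answer: M ≅ ℤ/2 ⊕ ℤ/4 ⊕ ℤ/4 ⊕ ℤ/4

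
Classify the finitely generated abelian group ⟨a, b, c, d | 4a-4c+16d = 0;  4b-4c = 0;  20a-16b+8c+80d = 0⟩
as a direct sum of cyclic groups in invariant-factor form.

Answer: M ≅ ℤ^1 ⊕ ℤ/4 ⊕ ℤ/4 ⊕ ℤ/12

Derivation:
rank_ℚ(R)=3; free=4−3=1
SNF(R) diag = [4, 4, 12] → torsion [4, 4, 12]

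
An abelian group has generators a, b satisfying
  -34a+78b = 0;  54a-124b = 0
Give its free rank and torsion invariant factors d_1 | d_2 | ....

rank_ℚ(R)=2; free=2−2=0
SNF(R) diag = [2, 2] → torsion [2, 2]

Answer: M ≅ ℤ/2 ⊕ ℤ/2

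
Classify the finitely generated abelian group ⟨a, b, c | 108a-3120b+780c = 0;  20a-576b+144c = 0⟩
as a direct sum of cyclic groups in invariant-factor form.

rank_ℚ(R)=2; free=3−2=1
SNF(R) diag = [4, 12] → torsion [4, 12]

Answer: M ≅ ℤ^1 ⊕ ℤ/4 ⊕ ℤ/12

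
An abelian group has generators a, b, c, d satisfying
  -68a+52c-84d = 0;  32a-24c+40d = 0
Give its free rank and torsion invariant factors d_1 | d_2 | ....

rank_ℚ(R)=2; free=4−2=2
SNF(R) diag = [4, 8] → torsion [4, 8]

Answer: M ≅ ℤ^2 ⊕ ℤ/4 ⊕ ℤ/8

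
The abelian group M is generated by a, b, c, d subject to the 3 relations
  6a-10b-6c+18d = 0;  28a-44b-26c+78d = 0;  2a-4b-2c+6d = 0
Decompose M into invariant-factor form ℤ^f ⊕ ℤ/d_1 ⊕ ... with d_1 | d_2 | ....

rank_ℚ(R)=3; free=4−3=1
SNF(R) diag = [2, 2, 2] → torsion [2, 2, 2]

Answer: M ≅ ℤ^1 ⊕ ℤ/2 ⊕ ℤ/2 ⊕ ℤ/2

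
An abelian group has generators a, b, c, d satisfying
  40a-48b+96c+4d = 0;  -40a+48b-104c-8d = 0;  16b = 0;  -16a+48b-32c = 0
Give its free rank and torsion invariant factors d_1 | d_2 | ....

Answer: M ≅ ℤ/4 ⊕ ℤ/8 ⊕ ℤ/16 ⊕ ℤ/16

Derivation:
rank_ℚ(R)=4; free=4−4=0
SNF(R) diag = [4, 8, 16, 16] → torsion [4, 8, 16, 16]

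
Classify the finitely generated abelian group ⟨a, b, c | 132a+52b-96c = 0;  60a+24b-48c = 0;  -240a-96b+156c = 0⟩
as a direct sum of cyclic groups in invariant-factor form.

rank_ℚ(R)=3; free=3−3=0
SNF(R) diag = [4, 12, 36] → torsion [4, 12, 36]

Answer: M ≅ ℤ/4 ⊕ ℤ/12 ⊕ ℤ/36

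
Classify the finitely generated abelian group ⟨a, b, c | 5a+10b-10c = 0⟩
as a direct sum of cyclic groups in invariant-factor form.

Answer: M ≅ ℤ^2 ⊕ ℤ/5

Derivation:
rank_ℚ(R)=1; free=3−1=2
SNF(R) diag = [5] → torsion [5]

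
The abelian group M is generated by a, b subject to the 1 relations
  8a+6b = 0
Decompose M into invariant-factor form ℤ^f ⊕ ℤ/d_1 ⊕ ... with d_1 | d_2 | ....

rank_ℚ(R)=1; free=2−1=1
SNF(R) diag = [2] → torsion [2]

Answer: M ≅ ℤ^1 ⊕ ℤ/2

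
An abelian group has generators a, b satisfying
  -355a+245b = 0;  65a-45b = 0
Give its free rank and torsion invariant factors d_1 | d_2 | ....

Answer: M ≅ ℤ/5 ⊕ ℤ/10

Derivation:
rank_ℚ(R)=2; free=2−2=0
SNF(R) diag = [5, 10] → torsion [5, 10]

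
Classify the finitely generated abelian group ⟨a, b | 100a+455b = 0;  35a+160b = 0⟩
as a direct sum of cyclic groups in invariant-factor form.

rank_ℚ(R)=2; free=2−2=0
SNF(R) diag = [5, 15] → torsion [5, 15]

Answer: M ≅ ℤ/5 ⊕ ℤ/15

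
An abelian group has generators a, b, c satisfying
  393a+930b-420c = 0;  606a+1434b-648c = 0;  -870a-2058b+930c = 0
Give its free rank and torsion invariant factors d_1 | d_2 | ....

rank_ℚ(R)=3; free=3−3=0
SNF(R) diag = [3, 6, 6] → torsion [3, 6, 6]

Answer: M ≅ ℤ/3 ⊕ ℤ/6 ⊕ ℤ/6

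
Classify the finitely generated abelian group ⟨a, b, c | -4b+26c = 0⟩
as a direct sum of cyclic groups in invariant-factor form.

Answer: M ≅ ℤ^2 ⊕ ℤ/2

Derivation:
rank_ℚ(R)=1; free=3−1=2
SNF(R) diag = [2] → torsion [2]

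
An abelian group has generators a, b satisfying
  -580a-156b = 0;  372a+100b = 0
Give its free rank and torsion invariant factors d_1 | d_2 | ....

Answer: M ≅ ℤ/4 ⊕ ℤ/8

Derivation:
rank_ℚ(R)=2; free=2−2=0
SNF(R) diag = [4, 8] → torsion [4, 8]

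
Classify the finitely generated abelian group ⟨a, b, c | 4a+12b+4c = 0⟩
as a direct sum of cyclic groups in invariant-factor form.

Answer: M ≅ ℤ^2 ⊕ ℤ/4

Derivation:
rank_ℚ(R)=1; free=3−1=2
SNF(R) diag = [4] → torsion [4]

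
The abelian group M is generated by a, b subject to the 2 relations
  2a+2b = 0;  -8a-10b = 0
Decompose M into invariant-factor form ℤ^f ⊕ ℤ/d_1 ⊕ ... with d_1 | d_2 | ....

Answer: M ≅ ℤ/2 ⊕ ℤ/2

Derivation:
rank_ℚ(R)=2; free=2−2=0
SNF(R) diag = [2, 2] → torsion [2, 2]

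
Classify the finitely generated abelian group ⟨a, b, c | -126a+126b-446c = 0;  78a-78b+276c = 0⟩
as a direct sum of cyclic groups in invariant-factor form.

Answer: M ≅ ℤ^1 ⊕ ℤ/2 ⊕ ℤ/6

Derivation:
rank_ℚ(R)=2; free=3−2=1
SNF(R) diag = [2, 6] → torsion [2, 6]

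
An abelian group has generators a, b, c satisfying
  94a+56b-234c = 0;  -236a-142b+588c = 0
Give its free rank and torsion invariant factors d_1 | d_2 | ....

Answer: M ≅ ℤ^1 ⊕ ℤ/2 ⊕ ℤ/6

Derivation:
rank_ℚ(R)=2; free=3−2=1
SNF(R) diag = [2, 6] → torsion [2, 6]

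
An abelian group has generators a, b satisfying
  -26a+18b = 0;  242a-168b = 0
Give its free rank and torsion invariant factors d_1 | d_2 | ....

Answer: M ≅ ℤ/2 ⊕ ℤ/6

Derivation:
rank_ℚ(R)=2; free=2−2=0
SNF(R) diag = [2, 6] → torsion [2, 6]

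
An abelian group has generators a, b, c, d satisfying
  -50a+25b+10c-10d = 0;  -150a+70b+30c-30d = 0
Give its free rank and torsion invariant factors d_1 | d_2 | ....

Answer: M ≅ ℤ^2 ⊕ ℤ/5 ⊕ ℤ/10

Derivation:
rank_ℚ(R)=2; free=4−2=2
SNF(R) diag = [5, 10] → torsion [5, 10]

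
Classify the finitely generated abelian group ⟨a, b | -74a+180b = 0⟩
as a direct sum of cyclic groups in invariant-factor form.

rank_ℚ(R)=1; free=2−1=1
SNF(R) diag = [2] → torsion [2]

Answer: M ≅ ℤ^1 ⊕ ℤ/2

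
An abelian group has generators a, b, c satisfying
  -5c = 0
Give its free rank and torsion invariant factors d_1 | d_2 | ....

rank_ℚ(R)=1; free=3−1=2
SNF(R) diag = [5] → torsion [5]

Answer: M ≅ ℤ^2 ⊕ ℤ/5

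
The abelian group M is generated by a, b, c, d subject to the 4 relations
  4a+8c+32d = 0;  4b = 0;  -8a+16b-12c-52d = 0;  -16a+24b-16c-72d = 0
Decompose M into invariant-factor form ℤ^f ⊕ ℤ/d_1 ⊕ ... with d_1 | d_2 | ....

rank_ℚ(R)=4; free=4−4=0
SNF(R) diag = [4, 4, 4, 8] → torsion [4, 4, 4, 8]

Answer: M ≅ ℤ/4 ⊕ ℤ/4 ⊕ ℤ/4 ⊕ ℤ/8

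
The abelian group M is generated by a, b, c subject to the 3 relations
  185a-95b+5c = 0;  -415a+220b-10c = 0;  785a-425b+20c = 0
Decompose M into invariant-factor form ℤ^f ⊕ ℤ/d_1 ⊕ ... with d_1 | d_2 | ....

rank_ℚ(R)=3; free=3−3=0
SNF(R) diag = [5, 15, 45] → torsion [5, 15, 45]

Answer: M ≅ ℤ/5 ⊕ ℤ/15 ⊕ ℤ/45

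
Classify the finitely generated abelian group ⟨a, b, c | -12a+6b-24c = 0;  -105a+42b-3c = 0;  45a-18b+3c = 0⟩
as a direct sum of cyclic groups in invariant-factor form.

rank_ℚ(R)=3; free=3−3=0
SNF(R) diag = [3, 6, 12] → torsion [3, 6, 12]

Answer: M ≅ ℤ/3 ⊕ ℤ/6 ⊕ ℤ/12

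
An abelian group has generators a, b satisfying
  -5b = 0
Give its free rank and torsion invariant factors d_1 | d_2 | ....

rank_ℚ(R)=1; free=2−1=1
SNF(R) diag = [5] → torsion [5]

Answer: M ≅ ℤ^1 ⊕ ℤ/5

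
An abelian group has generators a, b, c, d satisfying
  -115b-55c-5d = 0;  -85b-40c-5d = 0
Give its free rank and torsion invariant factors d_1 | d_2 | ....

Answer: M ≅ ℤ^2 ⊕ ℤ/5 ⊕ ℤ/15

Derivation:
rank_ℚ(R)=2; free=4−2=2
SNF(R) diag = [5, 15] → torsion [5, 15]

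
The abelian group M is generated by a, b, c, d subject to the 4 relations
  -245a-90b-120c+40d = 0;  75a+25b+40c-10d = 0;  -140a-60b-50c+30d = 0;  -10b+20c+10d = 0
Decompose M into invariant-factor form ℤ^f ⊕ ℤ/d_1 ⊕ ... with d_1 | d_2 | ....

Answer: M ≅ ℤ/5 ⊕ ℤ/5 ⊕ ℤ/10 ⊕ ℤ/30

Derivation:
rank_ℚ(R)=4; free=4−4=0
SNF(R) diag = [5, 5, 10, 30] → torsion [5, 5, 10, 30]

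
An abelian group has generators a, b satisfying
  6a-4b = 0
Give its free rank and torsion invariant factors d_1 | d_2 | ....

Answer: M ≅ ℤ^1 ⊕ ℤ/2

Derivation:
rank_ℚ(R)=1; free=2−1=1
SNF(R) diag = [2] → torsion [2]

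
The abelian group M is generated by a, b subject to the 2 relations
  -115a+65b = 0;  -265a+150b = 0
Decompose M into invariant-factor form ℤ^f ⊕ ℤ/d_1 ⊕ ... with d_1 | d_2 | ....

rank_ℚ(R)=2; free=2−2=0
SNF(R) diag = [5, 5] → torsion [5, 5]

Answer: M ≅ ℤ/5 ⊕ ℤ/5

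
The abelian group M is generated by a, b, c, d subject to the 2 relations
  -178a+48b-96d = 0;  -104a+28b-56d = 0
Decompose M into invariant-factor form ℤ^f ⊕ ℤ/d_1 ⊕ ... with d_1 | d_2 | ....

rank_ℚ(R)=2; free=4−2=2
SNF(R) diag = [2, 4] → torsion [2, 4]

Answer: M ≅ ℤ^2 ⊕ ℤ/2 ⊕ ℤ/4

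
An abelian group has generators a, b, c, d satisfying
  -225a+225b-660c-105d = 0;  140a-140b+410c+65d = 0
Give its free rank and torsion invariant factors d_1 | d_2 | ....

rank_ℚ(R)=2; free=4−2=2
SNF(R) diag = [5, 15] → torsion [5, 15]

Answer: M ≅ ℤ^2 ⊕ ℤ/5 ⊕ ℤ/15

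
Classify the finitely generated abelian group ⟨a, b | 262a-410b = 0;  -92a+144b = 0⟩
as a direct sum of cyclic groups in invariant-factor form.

Answer: M ≅ ℤ/2 ⊕ ℤ/4

Derivation:
rank_ℚ(R)=2; free=2−2=0
SNF(R) diag = [2, 4] → torsion [2, 4]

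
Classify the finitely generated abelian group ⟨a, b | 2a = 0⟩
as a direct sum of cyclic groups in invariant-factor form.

Answer: M ≅ ℤ^1 ⊕ ℤ/2

Derivation:
rank_ℚ(R)=1; free=2−1=1
SNF(R) diag = [2] → torsion [2]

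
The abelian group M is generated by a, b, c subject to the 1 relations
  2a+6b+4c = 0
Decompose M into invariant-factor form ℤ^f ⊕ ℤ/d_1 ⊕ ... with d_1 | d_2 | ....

Answer: M ≅ ℤ^2 ⊕ ℤ/2

Derivation:
rank_ℚ(R)=1; free=3−1=2
SNF(R) diag = [2] → torsion [2]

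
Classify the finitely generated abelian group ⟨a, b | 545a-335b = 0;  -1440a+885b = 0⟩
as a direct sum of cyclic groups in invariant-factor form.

Answer: M ≅ ℤ/5 ⊕ ℤ/15

Derivation:
rank_ℚ(R)=2; free=2−2=0
SNF(R) diag = [5, 15] → torsion [5, 15]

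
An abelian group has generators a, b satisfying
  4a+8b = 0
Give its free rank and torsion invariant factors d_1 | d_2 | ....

rank_ℚ(R)=1; free=2−1=1
SNF(R) diag = [4] → torsion [4]

Answer: M ≅ ℤ^1 ⊕ ℤ/4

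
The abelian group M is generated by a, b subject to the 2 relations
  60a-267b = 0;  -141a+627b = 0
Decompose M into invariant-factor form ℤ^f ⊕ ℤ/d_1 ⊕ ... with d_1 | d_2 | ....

Answer: M ≅ ℤ/3 ⊕ ℤ/9

Derivation:
rank_ℚ(R)=2; free=2−2=0
SNF(R) diag = [3, 9] → torsion [3, 9]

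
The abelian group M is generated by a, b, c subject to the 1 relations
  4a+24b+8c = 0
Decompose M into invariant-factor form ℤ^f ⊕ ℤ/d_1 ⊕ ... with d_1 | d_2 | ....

rank_ℚ(R)=1; free=3−1=2
SNF(R) diag = [4] → torsion [4]

Answer: M ≅ ℤ^2 ⊕ ℤ/4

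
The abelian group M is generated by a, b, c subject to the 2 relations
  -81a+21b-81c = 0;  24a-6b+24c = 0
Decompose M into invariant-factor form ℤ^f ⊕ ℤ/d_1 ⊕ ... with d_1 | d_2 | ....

rank_ℚ(R)=2; free=3−2=1
SNF(R) diag = [3, 6] → torsion [3, 6]

Answer: M ≅ ℤ^1 ⊕ ℤ/3 ⊕ ℤ/6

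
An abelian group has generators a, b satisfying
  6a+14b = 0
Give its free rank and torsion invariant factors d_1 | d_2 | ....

Answer: M ≅ ℤ^1 ⊕ ℤ/2

Derivation:
rank_ℚ(R)=1; free=2−1=1
SNF(R) diag = [2] → torsion [2]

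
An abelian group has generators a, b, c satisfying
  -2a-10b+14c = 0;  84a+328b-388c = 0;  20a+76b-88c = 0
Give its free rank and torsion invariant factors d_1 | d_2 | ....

rank_ℚ(R)=3; free=3−3=0
SNF(R) diag = [2, 4, 4] → torsion [2, 4, 4]

Answer: M ≅ ℤ/2 ⊕ ℤ/4 ⊕ ℤ/4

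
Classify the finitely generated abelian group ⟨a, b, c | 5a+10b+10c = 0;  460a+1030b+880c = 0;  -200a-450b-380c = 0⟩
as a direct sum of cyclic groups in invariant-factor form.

Answer: M ≅ ℤ/5 ⊕ ℤ/10 ⊕ ℤ/20

Derivation:
rank_ℚ(R)=3; free=3−3=0
SNF(R) diag = [5, 10, 20] → torsion [5, 10, 20]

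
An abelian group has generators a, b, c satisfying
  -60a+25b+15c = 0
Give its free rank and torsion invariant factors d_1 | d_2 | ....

rank_ℚ(R)=1; free=3−1=2
SNF(R) diag = [5] → torsion [5]

Answer: M ≅ ℤ^2 ⊕ ℤ/5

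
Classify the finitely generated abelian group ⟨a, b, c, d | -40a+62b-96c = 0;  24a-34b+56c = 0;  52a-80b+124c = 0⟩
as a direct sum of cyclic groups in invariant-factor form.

rank_ℚ(R)=3; free=4−3=1
SNF(R) diag = [2, 4, 8] → torsion [2, 4, 8]

Answer: M ≅ ℤ^1 ⊕ ℤ/2 ⊕ ℤ/4 ⊕ ℤ/8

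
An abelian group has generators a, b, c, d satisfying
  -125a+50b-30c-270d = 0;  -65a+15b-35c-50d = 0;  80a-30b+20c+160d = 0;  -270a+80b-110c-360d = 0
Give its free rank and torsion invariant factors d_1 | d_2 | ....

rank_ℚ(R)=4; free=4−4=0
SNF(R) diag = [5, 5, 10, 20] → torsion [5, 5, 10, 20]

Answer: M ≅ ℤ/5 ⊕ ℤ/5 ⊕ ℤ/10 ⊕ ℤ/20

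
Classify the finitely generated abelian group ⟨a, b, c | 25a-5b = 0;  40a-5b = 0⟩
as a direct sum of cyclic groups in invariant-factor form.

Answer: M ≅ ℤ^1 ⊕ ℤ/5 ⊕ ℤ/15

Derivation:
rank_ℚ(R)=2; free=3−2=1
SNF(R) diag = [5, 15] → torsion [5, 15]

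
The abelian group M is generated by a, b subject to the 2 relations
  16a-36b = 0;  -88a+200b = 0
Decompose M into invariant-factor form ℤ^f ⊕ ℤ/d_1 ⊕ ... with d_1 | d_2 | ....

rank_ℚ(R)=2; free=2−2=0
SNF(R) diag = [4, 8] → torsion [4, 8]

Answer: M ≅ ℤ/4 ⊕ ℤ/8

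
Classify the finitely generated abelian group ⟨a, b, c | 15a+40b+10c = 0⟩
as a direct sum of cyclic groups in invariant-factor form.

Answer: M ≅ ℤ^2 ⊕ ℤ/5

Derivation:
rank_ℚ(R)=1; free=3−1=2
SNF(R) diag = [5] → torsion [5]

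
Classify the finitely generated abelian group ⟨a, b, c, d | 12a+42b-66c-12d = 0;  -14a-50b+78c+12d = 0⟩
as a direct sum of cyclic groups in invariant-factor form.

Answer: M ≅ ℤ^2 ⊕ ℤ/2 ⊕ ℤ/6

Derivation:
rank_ℚ(R)=2; free=4−2=2
SNF(R) diag = [2, 6] → torsion [2, 6]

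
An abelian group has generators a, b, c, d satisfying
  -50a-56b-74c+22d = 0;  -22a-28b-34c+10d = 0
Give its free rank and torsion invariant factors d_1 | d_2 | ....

rank_ℚ(R)=2; free=4−2=2
SNF(R) diag = [2, 4] → torsion [2, 4]

Answer: M ≅ ℤ^2 ⊕ ℤ/2 ⊕ ℤ/4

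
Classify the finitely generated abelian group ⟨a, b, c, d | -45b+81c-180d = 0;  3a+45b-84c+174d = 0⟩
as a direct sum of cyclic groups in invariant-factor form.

rank_ℚ(R)=2; free=4−2=2
SNF(R) diag = [3, 9] → torsion [3, 9]

Answer: M ≅ ℤ^2 ⊕ ℤ/3 ⊕ ℤ/9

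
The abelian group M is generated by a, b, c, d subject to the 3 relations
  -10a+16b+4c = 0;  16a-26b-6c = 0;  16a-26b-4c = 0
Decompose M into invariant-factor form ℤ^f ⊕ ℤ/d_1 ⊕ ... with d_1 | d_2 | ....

Answer: M ≅ ℤ^1 ⊕ ℤ/2 ⊕ ℤ/2 ⊕ ℤ/2

Derivation:
rank_ℚ(R)=3; free=4−3=1
SNF(R) diag = [2, 2, 2] → torsion [2, 2, 2]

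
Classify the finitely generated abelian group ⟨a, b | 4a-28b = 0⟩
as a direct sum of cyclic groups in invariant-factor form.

Answer: M ≅ ℤ^1 ⊕ ℤ/4

Derivation:
rank_ℚ(R)=1; free=2−1=1
SNF(R) diag = [4] → torsion [4]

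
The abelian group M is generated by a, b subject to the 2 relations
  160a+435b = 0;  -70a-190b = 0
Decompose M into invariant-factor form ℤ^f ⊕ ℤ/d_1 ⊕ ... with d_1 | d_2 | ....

Answer: M ≅ ℤ/5 ⊕ ℤ/10

Derivation:
rank_ℚ(R)=2; free=2−2=0
SNF(R) diag = [5, 10] → torsion [5, 10]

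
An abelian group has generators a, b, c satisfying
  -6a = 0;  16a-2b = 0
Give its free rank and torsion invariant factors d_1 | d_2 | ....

rank_ℚ(R)=2; free=3−2=1
SNF(R) diag = [2, 6] → torsion [2, 6]

Answer: M ≅ ℤ^1 ⊕ ℤ/2 ⊕ ℤ/6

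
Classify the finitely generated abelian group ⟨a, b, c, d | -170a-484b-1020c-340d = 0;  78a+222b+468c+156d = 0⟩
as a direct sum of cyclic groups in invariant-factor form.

Answer: M ≅ ℤ^2 ⊕ ℤ/2 ⊕ ℤ/6

Derivation:
rank_ℚ(R)=2; free=4−2=2
SNF(R) diag = [2, 6] → torsion [2, 6]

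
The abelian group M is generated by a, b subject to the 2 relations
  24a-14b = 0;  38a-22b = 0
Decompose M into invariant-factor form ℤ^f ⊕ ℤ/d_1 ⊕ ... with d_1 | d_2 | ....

Answer: M ≅ ℤ/2 ⊕ ℤ/2

Derivation:
rank_ℚ(R)=2; free=2−2=0
SNF(R) diag = [2, 2] → torsion [2, 2]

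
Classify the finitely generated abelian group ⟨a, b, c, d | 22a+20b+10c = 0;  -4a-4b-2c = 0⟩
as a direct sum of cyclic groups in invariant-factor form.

rank_ℚ(R)=2; free=4−2=2
SNF(R) diag = [2, 2] → torsion [2, 2]

Answer: M ≅ ℤ^2 ⊕ ℤ/2 ⊕ ℤ/2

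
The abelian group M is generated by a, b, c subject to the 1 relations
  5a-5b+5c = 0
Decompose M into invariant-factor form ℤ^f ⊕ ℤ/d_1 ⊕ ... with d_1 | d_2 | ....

rank_ℚ(R)=1; free=3−1=2
SNF(R) diag = [5] → torsion [5]

Answer: M ≅ ℤ^2 ⊕ ℤ/5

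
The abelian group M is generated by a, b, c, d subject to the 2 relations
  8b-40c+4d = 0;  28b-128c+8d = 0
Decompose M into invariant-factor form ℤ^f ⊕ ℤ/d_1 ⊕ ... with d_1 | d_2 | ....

Answer: M ≅ ℤ^2 ⊕ ℤ/4 ⊕ ℤ/12

Derivation:
rank_ℚ(R)=2; free=4−2=2
SNF(R) diag = [4, 12] → torsion [4, 12]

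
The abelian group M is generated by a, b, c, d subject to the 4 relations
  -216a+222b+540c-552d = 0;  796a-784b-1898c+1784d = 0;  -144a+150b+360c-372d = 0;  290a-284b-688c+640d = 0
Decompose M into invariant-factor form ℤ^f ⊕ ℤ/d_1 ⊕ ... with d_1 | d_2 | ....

Answer: M ≅ ℤ/2 ⊕ ℤ/6 ⊕ ℤ/18 ⊕ ℤ/36

Derivation:
rank_ℚ(R)=4; free=4−4=0
SNF(R) diag = [2, 6, 18, 36] → torsion [2, 6, 18, 36]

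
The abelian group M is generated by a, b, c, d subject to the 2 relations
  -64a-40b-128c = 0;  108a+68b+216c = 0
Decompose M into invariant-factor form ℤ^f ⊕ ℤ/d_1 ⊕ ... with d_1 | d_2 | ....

rank_ℚ(R)=2; free=4−2=2
SNF(R) diag = [4, 8] → torsion [4, 8]

Answer: M ≅ ℤ^2 ⊕ ℤ/4 ⊕ ℤ/8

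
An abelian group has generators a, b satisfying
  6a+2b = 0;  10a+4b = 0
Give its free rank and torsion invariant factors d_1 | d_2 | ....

rank_ℚ(R)=2; free=2−2=0
SNF(R) diag = [2, 2] → torsion [2, 2]

Answer: M ≅ ℤ/2 ⊕ ℤ/2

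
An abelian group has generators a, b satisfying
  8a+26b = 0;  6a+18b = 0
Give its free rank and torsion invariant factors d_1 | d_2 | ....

rank_ℚ(R)=2; free=2−2=0
SNF(R) diag = [2, 6] → torsion [2, 6]

Answer: M ≅ ℤ/2 ⊕ ℤ/6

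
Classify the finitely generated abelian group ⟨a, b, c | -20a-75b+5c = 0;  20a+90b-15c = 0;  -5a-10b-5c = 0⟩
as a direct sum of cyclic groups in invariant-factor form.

Answer: M ≅ ℤ/5 ⊕ ℤ/5 ⊕ ℤ/5

Derivation:
rank_ℚ(R)=3; free=3−3=0
SNF(R) diag = [5, 5, 5] → torsion [5, 5, 5]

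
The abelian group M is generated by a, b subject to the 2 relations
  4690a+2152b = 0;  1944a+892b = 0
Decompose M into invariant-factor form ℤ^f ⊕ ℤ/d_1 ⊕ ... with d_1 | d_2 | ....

rank_ℚ(R)=2; free=2−2=0
SNF(R) diag = [2, 4] → torsion [2, 4]

Answer: M ≅ ℤ/2 ⊕ ℤ/4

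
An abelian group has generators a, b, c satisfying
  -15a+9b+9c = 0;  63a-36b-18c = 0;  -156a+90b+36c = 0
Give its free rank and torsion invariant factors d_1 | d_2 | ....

Answer: M ≅ ℤ/3 ⊕ ℤ/9 ⊕ ℤ/18

Derivation:
rank_ℚ(R)=3; free=3−3=0
SNF(R) diag = [3, 9, 18] → torsion [3, 9, 18]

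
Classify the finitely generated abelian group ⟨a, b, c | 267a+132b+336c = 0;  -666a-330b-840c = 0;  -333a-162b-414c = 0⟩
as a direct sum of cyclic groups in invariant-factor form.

Answer: M ≅ ℤ/3 ⊕ ℤ/6 ⊕ ℤ/18

Derivation:
rank_ℚ(R)=3; free=3−3=0
SNF(R) diag = [3, 6, 18] → torsion [3, 6, 18]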